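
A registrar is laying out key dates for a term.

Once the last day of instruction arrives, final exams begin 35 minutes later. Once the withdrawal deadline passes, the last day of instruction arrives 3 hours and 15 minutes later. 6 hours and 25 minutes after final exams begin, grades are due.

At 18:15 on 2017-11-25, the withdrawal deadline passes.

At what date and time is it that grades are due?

The withdrawal deadline passes: 18:15 Nov 25, 2017.
The last day of instruction arrives: 18:15 Nov 25, 2017 + 3h15m = 21:30 Nov 25, 2017.
Final exams begin: 21:30 Nov 25, 2017 + 35m = 22:05 Nov 25, 2017.
Grades are due: 22:05 Nov 25, 2017 + 6h25m = 04:30 Nov 26, 2017.

04:30 on 2017-11-26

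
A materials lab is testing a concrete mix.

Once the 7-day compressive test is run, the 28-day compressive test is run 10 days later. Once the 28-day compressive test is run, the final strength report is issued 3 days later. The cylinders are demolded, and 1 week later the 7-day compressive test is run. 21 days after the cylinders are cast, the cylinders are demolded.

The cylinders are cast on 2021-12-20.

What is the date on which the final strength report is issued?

2022-01-30

The cylinders are cast: Dec 20, 2021.
The cylinders are demolded: Dec 20, 2021 + 21 days = Jan 10, 2022.
The 7-day compressive test is run: Jan 10, 2022 + 1 week = Jan 17, 2022.
The 28-day compressive test is run: Jan 17, 2022 + 10 days = Jan 27, 2022.
The final strength report is issued: Jan 27, 2022 + 3 days = Jan 30, 2022.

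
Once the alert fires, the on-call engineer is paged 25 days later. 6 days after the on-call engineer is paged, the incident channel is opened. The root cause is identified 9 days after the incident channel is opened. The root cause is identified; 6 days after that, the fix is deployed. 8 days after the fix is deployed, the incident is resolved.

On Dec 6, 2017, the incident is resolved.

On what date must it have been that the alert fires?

The incident is resolved: Dec 6, 2017.
The fix is deployed: Dec 6, 2017 − 8 days = Nov 28, 2017.
The root cause is identified: Nov 28, 2017 − 6 days = Nov 22, 2017.
The incident channel is opened: Nov 22, 2017 − 9 days = Nov 13, 2017.
The on-call engineer is paged: Nov 13, 2017 − 6 days = Nov 7, 2017.
The alert fires: Nov 7, 2017 − 25 days = Oct 13, 2017.

Oct 13, 2017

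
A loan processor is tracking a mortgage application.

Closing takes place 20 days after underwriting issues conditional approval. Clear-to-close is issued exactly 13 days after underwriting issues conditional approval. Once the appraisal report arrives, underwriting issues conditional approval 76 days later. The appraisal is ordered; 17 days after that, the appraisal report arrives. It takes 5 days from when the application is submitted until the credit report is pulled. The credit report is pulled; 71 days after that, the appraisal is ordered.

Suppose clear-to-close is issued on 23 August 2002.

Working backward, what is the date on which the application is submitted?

Clear-to-close is issued: Aug 23, 2002.
Underwriting issues conditional approval: Aug 23, 2002 − 13 days = Aug 10, 2002.
The appraisal report arrives: Aug 10, 2002 − 76 days = May 26, 2002.
The appraisal is ordered: May 26, 2002 − 17 days = May 9, 2002.
The credit report is pulled: May 9, 2002 − 71 days = Feb 27, 2002.
The application is submitted: Feb 27, 2002 − 5 days = Feb 22, 2002.

22 February 2002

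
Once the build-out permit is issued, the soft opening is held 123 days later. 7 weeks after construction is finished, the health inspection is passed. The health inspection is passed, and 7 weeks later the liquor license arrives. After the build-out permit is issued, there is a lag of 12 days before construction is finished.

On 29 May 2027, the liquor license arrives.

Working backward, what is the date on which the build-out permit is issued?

8 February 2027

The liquor license arrives: May 29, 2027.
The health inspection is passed: May 29, 2027 − 7 weeks = Apr 10, 2027.
Construction is finished: Apr 10, 2027 − 7 weeks = Feb 20, 2027.
The build-out permit is issued: Feb 20, 2027 − 12 days = Feb 8, 2027.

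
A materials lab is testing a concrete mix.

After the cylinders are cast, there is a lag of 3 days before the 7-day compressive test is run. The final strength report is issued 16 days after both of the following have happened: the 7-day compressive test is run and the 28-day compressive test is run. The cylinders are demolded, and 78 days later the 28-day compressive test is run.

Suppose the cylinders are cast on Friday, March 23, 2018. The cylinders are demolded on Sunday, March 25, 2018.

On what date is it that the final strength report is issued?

The cylinders are cast: Mar 23, 2018.
The 7-day compressive test is run: Mar 23, 2018 + 3 days = Mar 26, 2018.
The cylinders are demolded: Mar 25, 2018.
The 28-day compressive test is run: Mar 25, 2018 + 78 days = Jun 11, 2018.
Both prerequisites met — the 7-day compressive test is run (Mar 26, 2018), the 28-day compressive test is run (Jun 11, 2018); the later is Jun 11, 2018.
The final strength report is issued: Jun 11, 2018 + 16 days = Jun 27, 2018.

Wednesday, June 27, 2018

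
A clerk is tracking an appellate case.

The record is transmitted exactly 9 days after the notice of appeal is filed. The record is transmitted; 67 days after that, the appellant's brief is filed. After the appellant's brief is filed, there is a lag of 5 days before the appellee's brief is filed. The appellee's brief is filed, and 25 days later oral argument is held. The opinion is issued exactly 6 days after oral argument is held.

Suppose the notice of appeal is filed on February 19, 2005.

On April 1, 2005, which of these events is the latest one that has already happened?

The notice of appeal is filed: Feb 19, 2005.
The record is transmitted: Feb 19, 2005 + 9 days = Feb 28, 2005.
The appellant's brief is filed: Feb 28, 2005 + 67 days = May 6, 2005.
The appellee's brief is filed: May 6, 2005 + 5 days = May 11, 2005.
Oral argument is held: May 11, 2005 + 25 days = Jun 5, 2005.
The opinion is issued: Jun 5, 2005 + 6 days = Jun 11, 2005.
Apr 1, 2005 falls between when the record is transmitted (Feb 28, 2005) and when the appellant's brief is filed (May 6, 2005).

The record is transmitted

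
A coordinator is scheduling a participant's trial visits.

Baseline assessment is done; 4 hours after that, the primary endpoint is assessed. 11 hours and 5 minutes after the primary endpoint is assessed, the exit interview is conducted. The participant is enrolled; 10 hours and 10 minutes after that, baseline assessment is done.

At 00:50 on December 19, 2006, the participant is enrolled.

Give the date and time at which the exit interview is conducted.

02:05 on December 20, 2006

The participant is enrolled: 00:50 Dec 19, 2006.
Baseline assessment is done: 00:50 Dec 19, 2006 + 10h10m = 11:00 Dec 19, 2006.
The primary endpoint is assessed: 11:00 Dec 19, 2006 + 4h = 15:00 Dec 19, 2006.
The exit interview is conducted: 15:00 Dec 19, 2006 + 11h05m = 02:05 Dec 20, 2006.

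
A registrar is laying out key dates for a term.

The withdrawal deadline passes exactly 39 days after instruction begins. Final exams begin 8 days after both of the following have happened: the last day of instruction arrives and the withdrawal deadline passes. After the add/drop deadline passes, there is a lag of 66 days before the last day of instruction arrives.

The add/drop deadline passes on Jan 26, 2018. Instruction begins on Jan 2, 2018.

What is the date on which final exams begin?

The add/drop deadline passes: Jan 26, 2018.
The last day of instruction arrives: Jan 26, 2018 + 66 days = Apr 2, 2018.
Instruction begins: Jan 2, 2018.
The withdrawal deadline passes: Jan 2, 2018 + 39 days = Feb 10, 2018.
Both prerequisites met — the last day of instruction arrives (Apr 2, 2018), the withdrawal deadline passes (Feb 10, 2018); the later is Apr 2, 2018.
Final exams begin: Apr 2, 2018 + 8 days = Apr 10, 2018.

Apr 10, 2018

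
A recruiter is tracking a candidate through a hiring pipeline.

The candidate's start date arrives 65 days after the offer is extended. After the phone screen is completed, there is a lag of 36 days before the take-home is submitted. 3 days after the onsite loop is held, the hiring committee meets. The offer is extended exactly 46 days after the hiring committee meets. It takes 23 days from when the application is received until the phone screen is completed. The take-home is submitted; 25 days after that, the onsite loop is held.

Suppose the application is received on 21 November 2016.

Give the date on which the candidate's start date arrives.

The application is received: Nov 21, 2016.
The phone screen is completed: Nov 21, 2016 + 23 days = Dec 14, 2016.
The take-home is submitted: Dec 14, 2016 + 36 days = Jan 19, 2017.
The onsite loop is held: Jan 19, 2017 + 25 days = Feb 13, 2017.
The hiring committee meets: Feb 13, 2017 + 3 days = Feb 16, 2017.
The offer is extended: Feb 16, 2017 + 46 days = Apr 3, 2017.
The candidate's start date arrives: Apr 3, 2017 + 65 days = Jun 7, 2017.

7 June 2017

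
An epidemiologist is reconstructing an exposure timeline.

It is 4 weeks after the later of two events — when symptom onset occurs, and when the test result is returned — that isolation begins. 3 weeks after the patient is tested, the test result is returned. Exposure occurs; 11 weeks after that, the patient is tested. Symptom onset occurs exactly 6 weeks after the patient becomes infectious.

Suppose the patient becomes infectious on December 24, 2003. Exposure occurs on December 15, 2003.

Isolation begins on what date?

April 19, 2004

The patient becomes infectious: Dec 24, 2003.
Symptom onset occurs: Dec 24, 2003 + 6 weeks = Feb 4, 2004.
Exposure occurs: Dec 15, 2003.
The patient is tested: Dec 15, 2003 + 11 weeks = Mar 1, 2004.
The test result is returned: Mar 1, 2004 + 3 weeks = Mar 22, 2004.
Both prerequisites met — symptom onset occurs (Feb 4, 2004), the test result is returned (Mar 22, 2004); the later is Mar 22, 2004.
Isolation begins: Mar 22, 2004 + 4 weeks = Apr 19, 2004.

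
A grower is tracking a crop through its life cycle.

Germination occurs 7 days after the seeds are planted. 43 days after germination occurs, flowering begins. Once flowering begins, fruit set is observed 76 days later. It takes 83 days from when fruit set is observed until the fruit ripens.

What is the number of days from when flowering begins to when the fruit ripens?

159 days

Causal path: flowering begins → fruit set is observed → the fruit ripens.
Total delay along the path: 76 + 83 = 159 days.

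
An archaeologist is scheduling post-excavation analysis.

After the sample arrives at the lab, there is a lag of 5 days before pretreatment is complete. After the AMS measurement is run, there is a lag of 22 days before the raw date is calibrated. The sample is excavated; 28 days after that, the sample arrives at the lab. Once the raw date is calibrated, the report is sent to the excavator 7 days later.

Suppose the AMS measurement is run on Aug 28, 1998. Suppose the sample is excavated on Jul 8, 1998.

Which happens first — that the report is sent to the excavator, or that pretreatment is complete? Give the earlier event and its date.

The AMS measurement is run: Aug 28, 1998.
The raw date is calibrated: Aug 28, 1998 + 22 days = Sep 19, 1998.
The report is sent to the excavator: Sep 19, 1998 + 7 days = Sep 26, 1998.
The sample is excavated: Jul 8, 1998.
The sample arrives at the lab: Jul 8, 1998 + 28 days = Aug 5, 1998.
Pretreatment is complete: Aug 5, 1998 + 5 days = Aug 10, 1998.
Comparing: the report is sent to the excavator on Sep 26, 1998 vs pretreatment is complete on Aug 10, 1998. Earlier: pretreatment is complete.

Pretreatment is complete — Aug 10, 1998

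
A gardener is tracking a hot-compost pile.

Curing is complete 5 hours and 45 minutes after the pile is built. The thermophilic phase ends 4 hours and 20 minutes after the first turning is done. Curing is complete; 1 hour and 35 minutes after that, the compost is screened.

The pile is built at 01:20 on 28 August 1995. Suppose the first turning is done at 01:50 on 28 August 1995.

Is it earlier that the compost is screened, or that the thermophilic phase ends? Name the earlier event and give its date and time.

The pile is built: 01:20 Aug 28, 1995.
Curing is complete: 01:20 Aug 28, 1995 + 5h45m = 07:05 Aug 28, 1995.
The compost is screened: 07:05 Aug 28, 1995 + 1h35m = 08:40 Aug 28, 1995.
The first turning is done: 01:50 Aug 28, 1995.
The thermophilic phase ends: 01:50 Aug 28, 1995 + 4h20m = 06:10 Aug 28, 1995.
Comparing: the compost is screened at 08:40 Aug 28, 1995 vs the thermophilic phase ends at 06:10 Aug 28, 1995. Earlier: the thermophilic phase ends.

The thermophilic phase ends — 06:10 on 28 August 1995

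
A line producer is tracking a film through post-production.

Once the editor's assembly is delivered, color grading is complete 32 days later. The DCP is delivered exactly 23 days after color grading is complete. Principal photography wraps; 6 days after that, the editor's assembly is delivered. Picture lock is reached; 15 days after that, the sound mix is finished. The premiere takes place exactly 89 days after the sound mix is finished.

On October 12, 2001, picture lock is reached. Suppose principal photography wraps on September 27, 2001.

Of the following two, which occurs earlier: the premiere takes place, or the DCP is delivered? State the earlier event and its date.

Picture lock is reached: Oct 12, 2001.
The sound mix is finished: Oct 12, 2001 + 15 days = Oct 27, 2001.
The premiere takes place: Oct 27, 2001 + 89 days = Jan 24, 2002.
Principal photography wraps: Sep 27, 2001.
The editor's assembly is delivered: Sep 27, 2001 + 6 days = Oct 3, 2001.
Color grading is complete: Oct 3, 2001 + 32 days = Nov 4, 2001.
The DCP is delivered: Nov 4, 2001 + 23 days = Nov 27, 2001.
Comparing: the premiere takes place on Jan 24, 2002 vs the DCP is delivered on Nov 27, 2001. Earlier: the DCP is delivered.

The DCP is delivered — November 27, 2001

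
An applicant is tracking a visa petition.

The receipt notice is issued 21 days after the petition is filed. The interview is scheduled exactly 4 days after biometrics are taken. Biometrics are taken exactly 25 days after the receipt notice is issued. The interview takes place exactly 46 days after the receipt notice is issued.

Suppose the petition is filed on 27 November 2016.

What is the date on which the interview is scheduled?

16 January 2017

The petition is filed: Nov 27, 2016.
The receipt notice is issued: Nov 27, 2016 + 21 days = Dec 18, 2016.
Biometrics are taken: Dec 18, 2016 + 25 days = Jan 12, 2017.
The interview is scheduled: Jan 12, 2017 + 4 days = Jan 16, 2017.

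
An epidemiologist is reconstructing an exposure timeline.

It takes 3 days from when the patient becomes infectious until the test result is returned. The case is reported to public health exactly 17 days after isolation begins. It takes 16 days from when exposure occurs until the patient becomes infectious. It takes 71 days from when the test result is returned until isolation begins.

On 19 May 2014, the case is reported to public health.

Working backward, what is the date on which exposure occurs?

1 February 2014

The case is reported to public health: May 19, 2014.
Isolation begins: May 19, 2014 − 17 days = May 2, 2014.
The test result is returned: May 2, 2014 − 71 days = Feb 20, 2014.
The patient becomes infectious: Feb 20, 2014 − 3 days = Feb 17, 2014.
Exposure occurs: Feb 17, 2014 − 16 days = Feb 1, 2014.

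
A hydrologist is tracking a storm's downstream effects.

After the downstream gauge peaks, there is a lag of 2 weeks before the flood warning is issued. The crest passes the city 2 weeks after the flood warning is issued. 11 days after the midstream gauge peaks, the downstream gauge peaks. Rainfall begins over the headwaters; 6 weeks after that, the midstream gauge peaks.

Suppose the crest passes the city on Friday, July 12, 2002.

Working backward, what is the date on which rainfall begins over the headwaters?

Monday, April 22, 2002

The crest passes the city: Jul 12, 2002.
The flood warning is issued: Jul 12, 2002 − 2 weeks = Jun 28, 2002.
The downstream gauge peaks: Jun 28, 2002 − 2 weeks = Jun 14, 2002.
The midstream gauge peaks: Jun 14, 2002 − 11 days = Jun 3, 2002.
Rainfall begins over the headwaters: Jun 3, 2002 − 6 weeks = Apr 22, 2002.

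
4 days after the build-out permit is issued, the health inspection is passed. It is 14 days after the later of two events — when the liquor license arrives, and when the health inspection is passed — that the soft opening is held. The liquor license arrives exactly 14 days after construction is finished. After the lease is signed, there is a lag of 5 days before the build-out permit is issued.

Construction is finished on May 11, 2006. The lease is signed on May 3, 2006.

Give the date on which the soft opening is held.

Jun 8, 2006

Construction is finished: May 11, 2006.
The liquor license arrives: May 11, 2006 + 14 days = May 25, 2006.
The lease is signed: May 3, 2006.
The build-out permit is issued: May 3, 2006 + 5 days = May 8, 2006.
The health inspection is passed: May 8, 2006 + 4 days = May 12, 2006.
Both prerequisites met — the liquor license arrives (May 25, 2006), the health inspection is passed (May 12, 2006); the later is May 25, 2006.
The soft opening is held: May 25, 2006 + 14 days = Jun 8, 2006.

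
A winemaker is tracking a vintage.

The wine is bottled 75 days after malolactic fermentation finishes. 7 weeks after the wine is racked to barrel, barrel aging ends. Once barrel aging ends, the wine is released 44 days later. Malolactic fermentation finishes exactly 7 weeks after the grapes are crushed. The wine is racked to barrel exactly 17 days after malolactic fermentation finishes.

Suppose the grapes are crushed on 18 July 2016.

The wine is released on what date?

24 December 2016

The grapes are crushed: Jul 18, 2016.
Malolactic fermentation finishes: Jul 18, 2016 + 7 weeks = Sep 5, 2016.
The wine is racked to barrel: Sep 5, 2016 + 17 days = Sep 22, 2016.
Barrel aging ends: Sep 22, 2016 + 7 weeks = Nov 10, 2016.
The wine is released: Nov 10, 2016 + 44 days = Dec 24, 2016.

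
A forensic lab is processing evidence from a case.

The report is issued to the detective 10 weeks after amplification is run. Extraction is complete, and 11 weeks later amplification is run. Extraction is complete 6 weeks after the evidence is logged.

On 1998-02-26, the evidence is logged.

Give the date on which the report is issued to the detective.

The evidence is logged: Feb 26, 1998.
Extraction is complete: Feb 26, 1998 + 6 weeks = Apr 9, 1998.
Amplification is run: Apr 9, 1998 + 11 weeks = Jun 25, 1998.
The report is issued to the detective: Jun 25, 1998 + 10 weeks = Sep 3, 1998.

1998-09-03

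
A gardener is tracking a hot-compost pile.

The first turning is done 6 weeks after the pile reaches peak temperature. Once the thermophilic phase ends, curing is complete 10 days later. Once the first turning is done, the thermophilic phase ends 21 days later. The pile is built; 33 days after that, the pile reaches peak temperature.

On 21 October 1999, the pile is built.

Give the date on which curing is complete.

4 February 2000

The pile is built: Oct 21, 1999.
The pile reaches peak temperature: Oct 21, 1999 + 33 days = Nov 23, 1999.
The first turning is done: Nov 23, 1999 + 6 weeks = Jan 4, 2000.
The thermophilic phase ends: Jan 4, 2000 + 21 days = Jan 25, 2000.
Curing is complete: Jan 25, 2000 + 10 days = Feb 4, 2000.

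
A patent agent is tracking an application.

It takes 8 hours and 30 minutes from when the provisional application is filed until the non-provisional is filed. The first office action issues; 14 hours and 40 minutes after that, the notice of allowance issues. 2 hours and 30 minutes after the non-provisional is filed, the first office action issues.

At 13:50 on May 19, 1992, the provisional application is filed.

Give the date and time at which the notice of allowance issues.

15:30 on May 20, 1992

The provisional application is filed: 13:50 May 19, 1992.
The non-provisional is filed: 13:50 May 19, 1992 + 8h30m = 22:20 May 19, 1992.
The first office action issues: 22:20 May 19, 1992 + 2h30m = 00:50 May 20, 1992.
The notice of allowance issues: 00:50 May 20, 1992 + 14h40m = 15:30 May 20, 1992.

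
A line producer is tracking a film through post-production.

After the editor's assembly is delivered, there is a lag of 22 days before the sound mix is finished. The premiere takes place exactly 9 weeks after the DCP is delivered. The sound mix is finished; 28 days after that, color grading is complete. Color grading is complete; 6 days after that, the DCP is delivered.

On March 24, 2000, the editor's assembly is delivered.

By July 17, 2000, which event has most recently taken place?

The editor's assembly is delivered: Mar 24, 2000.
The sound mix is finished: Mar 24, 2000 + 22 days = Apr 15, 2000.
Color grading is complete: Apr 15, 2000 + 28 days = May 13, 2000.
The DCP is delivered: May 13, 2000 + 6 days = May 19, 2000.
The premiere takes place: May 19, 2000 + 9 weeks = Jul 21, 2000.
Jul 17, 2000 falls between when the DCP is delivered (May 19, 2000) and when the premiere takes place (Jul 21, 2000).

The DCP is delivered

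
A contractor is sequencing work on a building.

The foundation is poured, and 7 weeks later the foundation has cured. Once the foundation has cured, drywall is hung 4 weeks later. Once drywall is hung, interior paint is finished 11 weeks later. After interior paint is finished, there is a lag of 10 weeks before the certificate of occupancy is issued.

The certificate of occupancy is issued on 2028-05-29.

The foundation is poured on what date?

2027-10-18

The certificate of occupancy is issued: May 29, 2028.
Interior paint is finished: May 29, 2028 − 10 weeks = Mar 20, 2028.
Drywall is hung: Mar 20, 2028 − 11 weeks = Jan 3, 2028.
The foundation has cured: Jan 3, 2028 − 4 weeks = Dec 6, 2027.
The foundation is poured: Dec 6, 2027 − 7 weeks = Oct 18, 2027.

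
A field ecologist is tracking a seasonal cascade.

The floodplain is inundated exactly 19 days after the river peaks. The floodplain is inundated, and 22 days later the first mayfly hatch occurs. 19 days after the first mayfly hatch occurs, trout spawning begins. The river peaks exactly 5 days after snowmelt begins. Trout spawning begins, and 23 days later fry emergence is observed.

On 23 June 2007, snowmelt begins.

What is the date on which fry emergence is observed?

Snowmelt begins: Jun 23, 2007.
The river peaks: Jun 23, 2007 + 5 days = Jun 28, 2007.
The floodplain is inundated: Jun 28, 2007 + 19 days = Jul 17, 2007.
The first mayfly hatch occurs: Jul 17, 2007 + 22 days = Aug 8, 2007.
Trout spawning begins: Aug 8, 2007 + 19 days = Aug 27, 2007.
Fry emergence is observed: Aug 27, 2007 + 23 days = Sep 19, 2007.

19 September 2007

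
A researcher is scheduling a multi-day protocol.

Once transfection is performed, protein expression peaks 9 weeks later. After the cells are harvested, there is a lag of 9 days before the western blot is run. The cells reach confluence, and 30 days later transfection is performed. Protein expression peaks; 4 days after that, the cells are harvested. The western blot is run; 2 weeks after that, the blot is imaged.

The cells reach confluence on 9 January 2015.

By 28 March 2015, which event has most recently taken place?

The cells reach confluence: Jan 9, 2015.
Transfection is performed: Jan 9, 2015 + 30 days = Feb 8, 2015.
Protein expression peaks: Feb 8, 2015 + 9 weeks = Apr 12, 2015.
The cells are harvested: Apr 12, 2015 + 4 days = Apr 16, 2015.
The western blot is run: Apr 16, 2015 + 9 days = Apr 25, 2015.
The blot is imaged: Apr 25, 2015 + 2 weeks = May 9, 2015.
Mar 28, 2015 falls between when transfection is performed (Feb 8, 2015) and when protein expression peaks (Apr 12, 2015).

Transfection is performed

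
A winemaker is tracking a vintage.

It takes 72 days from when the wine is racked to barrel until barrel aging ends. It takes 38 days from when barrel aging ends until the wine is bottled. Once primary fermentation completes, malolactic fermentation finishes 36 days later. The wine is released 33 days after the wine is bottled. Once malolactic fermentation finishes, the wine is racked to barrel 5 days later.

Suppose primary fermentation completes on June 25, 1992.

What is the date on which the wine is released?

December 26, 1992

Primary fermentation completes: Jun 25, 1992.
Malolactic fermentation finishes: Jun 25, 1992 + 36 days = Jul 31, 1992.
The wine is racked to barrel: Jul 31, 1992 + 5 days = Aug 5, 1992.
Barrel aging ends: Aug 5, 1992 + 72 days = Oct 16, 1992.
The wine is bottled: Oct 16, 1992 + 38 days = Nov 23, 1992.
The wine is released: Nov 23, 1992 + 33 days = Dec 26, 1992.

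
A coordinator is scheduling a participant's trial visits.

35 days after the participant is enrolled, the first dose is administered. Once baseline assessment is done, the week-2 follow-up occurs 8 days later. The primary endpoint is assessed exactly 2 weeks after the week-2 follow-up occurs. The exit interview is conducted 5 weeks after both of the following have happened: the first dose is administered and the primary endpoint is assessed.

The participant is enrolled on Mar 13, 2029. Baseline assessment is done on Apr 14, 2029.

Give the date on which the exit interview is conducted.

Jun 10, 2029

The participant is enrolled: Mar 13, 2029.
The first dose is administered: Mar 13, 2029 + 35 days = Apr 17, 2029.
Baseline assessment is done: Apr 14, 2029.
The week-2 follow-up occurs: Apr 14, 2029 + 8 days = Apr 22, 2029.
The primary endpoint is assessed: Apr 22, 2029 + 2 weeks = May 6, 2029.
Both prerequisites met — the first dose is administered (Apr 17, 2029), the primary endpoint is assessed (May 6, 2029); the later is May 6, 2029.
The exit interview is conducted: May 6, 2029 + 5 weeks = Jun 10, 2029.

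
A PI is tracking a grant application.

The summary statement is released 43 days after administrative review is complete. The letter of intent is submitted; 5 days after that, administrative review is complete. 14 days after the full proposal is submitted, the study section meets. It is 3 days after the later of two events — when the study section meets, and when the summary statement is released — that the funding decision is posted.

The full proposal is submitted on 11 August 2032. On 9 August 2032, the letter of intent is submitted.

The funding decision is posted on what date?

29 September 2032

The full proposal is submitted: Aug 11, 2032.
The study section meets: Aug 11, 2032 + 14 days = Aug 25, 2032.
The letter of intent is submitted: Aug 9, 2032.
Administrative review is complete: Aug 9, 2032 + 5 days = Aug 14, 2032.
The summary statement is released: Aug 14, 2032 + 43 days = Sep 26, 2032.
Both prerequisites met — the study section meets (Aug 25, 2032), the summary statement is released (Sep 26, 2032); the later is Sep 26, 2032.
The funding decision is posted: Sep 26, 2032 + 3 days = Sep 29, 2032.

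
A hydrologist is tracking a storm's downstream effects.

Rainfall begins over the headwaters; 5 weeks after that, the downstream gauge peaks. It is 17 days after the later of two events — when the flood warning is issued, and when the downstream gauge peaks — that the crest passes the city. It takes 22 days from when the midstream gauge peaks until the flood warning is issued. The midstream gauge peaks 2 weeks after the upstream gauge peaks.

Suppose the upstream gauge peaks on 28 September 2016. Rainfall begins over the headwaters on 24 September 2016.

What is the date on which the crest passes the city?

20 November 2016

The upstream gauge peaks: Sep 28, 2016.
The midstream gauge peaks: Sep 28, 2016 + 2 weeks = Oct 12, 2016.
The flood warning is issued: Oct 12, 2016 + 22 days = Nov 3, 2016.
Rainfall begins over the headwaters: Sep 24, 2016.
The downstream gauge peaks: Sep 24, 2016 + 5 weeks = Oct 29, 2016.
Both prerequisites met — the flood warning is issued (Nov 3, 2016), the downstream gauge peaks (Oct 29, 2016); the later is Nov 3, 2016.
The crest passes the city: Nov 3, 2016 + 17 days = Nov 20, 2016.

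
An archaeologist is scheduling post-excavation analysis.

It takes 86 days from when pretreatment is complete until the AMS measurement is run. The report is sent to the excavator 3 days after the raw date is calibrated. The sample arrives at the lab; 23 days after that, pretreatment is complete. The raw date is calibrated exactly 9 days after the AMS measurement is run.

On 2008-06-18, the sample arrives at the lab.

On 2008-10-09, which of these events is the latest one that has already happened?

The sample arrives at the lab: Jun 18, 2008.
Pretreatment is complete: Jun 18, 2008 + 23 days = Jul 11, 2008.
The AMS measurement is run: Jul 11, 2008 + 86 days = Oct 5, 2008.
The raw date is calibrated: Oct 5, 2008 + 9 days = Oct 14, 2008.
The report is sent to the excavator: Oct 14, 2008 + 3 days = Oct 17, 2008.
Oct 9, 2008 falls between when the AMS measurement is run (Oct 5, 2008) and when the raw date is calibrated (Oct 14, 2008).

The AMS measurement is run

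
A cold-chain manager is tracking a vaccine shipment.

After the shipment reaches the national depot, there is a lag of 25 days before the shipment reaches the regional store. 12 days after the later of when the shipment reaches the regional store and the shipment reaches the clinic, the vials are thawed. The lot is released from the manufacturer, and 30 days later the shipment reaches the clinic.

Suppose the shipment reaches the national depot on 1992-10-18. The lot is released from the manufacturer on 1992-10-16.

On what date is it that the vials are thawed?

The shipment reaches the national depot: Oct 18, 1992.
The shipment reaches the regional store: Oct 18, 1992 + 25 days = Nov 12, 1992.
The lot is released from the manufacturer: Oct 16, 1992.
The shipment reaches the clinic: Oct 16, 1992 + 30 days = Nov 15, 1992.
Both prerequisites met — the shipment reaches the regional store (Nov 12, 1992), the shipment reaches the clinic (Nov 15, 1992); the later is Nov 15, 1992.
The vials are thawed: Nov 15, 1992 + 12 days = Nov 27, 1992.

1992-11-27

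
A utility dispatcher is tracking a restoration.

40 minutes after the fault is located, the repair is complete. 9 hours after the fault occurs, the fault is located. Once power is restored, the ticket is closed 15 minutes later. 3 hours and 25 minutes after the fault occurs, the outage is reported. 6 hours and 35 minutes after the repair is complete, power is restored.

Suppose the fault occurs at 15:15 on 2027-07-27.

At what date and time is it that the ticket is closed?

The fault occurs: 15:15 Jul 27, 2027.
The fault is located: 15:15 Jul 27, 2027 + 9h = 00:15 Jul 28, 2027.
The repair is complete: 00:15 Jul 28, 2027 + 40m = 00:55 Jul 28, 2027.
Power is restored: 00:55 Jul 28, 2027 + 6h35m = 07:30 Jul 28, 2027.
The ticket is closed: 07:30 Jul 28, 2027 + 15m = 07:45 Jul 28, 2027.

07:45 on 2027-07-28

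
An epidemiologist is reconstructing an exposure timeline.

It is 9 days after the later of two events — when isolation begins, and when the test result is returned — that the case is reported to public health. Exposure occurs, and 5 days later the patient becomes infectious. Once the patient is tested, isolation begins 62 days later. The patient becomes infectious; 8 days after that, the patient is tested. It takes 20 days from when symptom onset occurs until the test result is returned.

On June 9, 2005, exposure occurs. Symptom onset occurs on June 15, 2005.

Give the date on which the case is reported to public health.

Exposure occurs: Jun 9, 2005.
The patient becomes infectious: Jun 9, 2005 + 5 days = Jun 14, 2005.
The patient is tested: Jun 14, 2005 + 8 days = Jun 22, 2005.
Isolation begins: Jun 22, 2005 + 62 days = Aug 23, 2005.
Symptom onset occurs: Jun 15, 2005.
The test result is returned: Jun 15, 2005 + 20 days = Jul 5, 2005.
Both prerequisites met — isolation begins (Aug 23, 2005), the test result is returned (Jul 5, 2005); the later is Aug 23, 2005.
The case is reported to public health: Aug 23, 2005 + 9 days = Sep 1, 2005.

September 1, 2005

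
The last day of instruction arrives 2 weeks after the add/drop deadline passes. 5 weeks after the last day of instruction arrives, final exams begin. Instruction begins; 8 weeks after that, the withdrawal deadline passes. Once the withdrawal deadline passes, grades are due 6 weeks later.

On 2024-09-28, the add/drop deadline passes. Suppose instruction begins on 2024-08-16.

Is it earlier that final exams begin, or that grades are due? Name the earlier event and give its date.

The add/drop deadline passes: Sep 28, 2024.
The last day of instruction arrives: Sep 28, 2024 + 2 weeks = Oct 12, 2024.
Final exams begin: Oct 12, 2024 + 5 weeks = Nov 16, 2024.
Instruction begins: Aug 16, 2024.
The withdrawal deadline passes: Aug 16, 2024 + 8 weeks = Oct 11, 2024.
Grades are due: Oct 11, 2024 + 6 weeks = Nov 22, 2024.
Comparing: final exams begin on Nov 16, 2024 vs grades are due on Nov 22, 2024. Earlier: final exams begin.

Final exams begin — 2024-11-16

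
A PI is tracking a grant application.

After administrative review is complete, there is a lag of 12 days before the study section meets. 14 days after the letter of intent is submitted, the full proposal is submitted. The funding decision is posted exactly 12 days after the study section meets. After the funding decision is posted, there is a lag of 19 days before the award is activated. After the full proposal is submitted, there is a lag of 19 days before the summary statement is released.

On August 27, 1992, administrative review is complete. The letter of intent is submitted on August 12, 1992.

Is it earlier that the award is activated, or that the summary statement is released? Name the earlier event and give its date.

The summary statement is released — September 14, 1992

Administrative review is complete: Aug 27, 1992.
The study section meets: Aug 27, 1992 + 12 days = Sep 8, 1992.
The funding decision is posted: Sep 8, 1992 + 12 days = Sep 20, 1992.
The award is activated: Sep 20, 1992 + 19 days = Oct 9, 1992.
The letter of intent is submitted: Aug 12, 1992.
The full proposal is submitted: Aug 12, 1992 + 14 days = Aug 26, 1992.
The summary statement is released: Aug 26, 1992 + 19 days = Sep 14, 1992.
Comparing: the award is activated on Oct 9, 1992 vs the summary statement is released on Sep 14, 1992. Earlier: the summary statement is released.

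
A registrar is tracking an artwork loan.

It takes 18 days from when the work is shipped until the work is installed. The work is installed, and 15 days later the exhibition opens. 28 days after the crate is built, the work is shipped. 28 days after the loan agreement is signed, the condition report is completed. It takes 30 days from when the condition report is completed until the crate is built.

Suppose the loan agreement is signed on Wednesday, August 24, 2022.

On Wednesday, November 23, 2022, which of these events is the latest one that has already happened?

The work is shipped

The loan agreement is signed: Aug 24, 2022.
The condition report is completed: Aug 24, 2022 + 28 days = Sep 21, 2022.
The crate is built: Sep 21, 2022 + 30 days = Oct 21, 2022.
The work is shipped: Oct 21, 2022 + 28 days = Nov 18, 2022.
The work is installed: Nov 18, 2022 + 18 days = Dec 6, 2022.
The exhibition opens: Dec 6, 2022 + 15 days = Dec 21, 2022.
Nov 23, 2022 falls between when the work is shipped (Nov 18, 2022) and when the work is installed (Dec 6, 2022).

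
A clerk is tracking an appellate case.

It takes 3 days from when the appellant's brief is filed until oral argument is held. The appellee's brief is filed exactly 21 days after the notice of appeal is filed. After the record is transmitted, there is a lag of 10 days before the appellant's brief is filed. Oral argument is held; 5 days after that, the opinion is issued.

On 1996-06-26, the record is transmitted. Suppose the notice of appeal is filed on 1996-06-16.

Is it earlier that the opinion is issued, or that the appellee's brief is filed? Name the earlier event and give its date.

The record is transmitted: Jun 26, 1996.
The appellant's brief is filed: Jun 26, 1996 + 10 days = Jul 6, 1996.
Oral argument is held: Jul 6, 1996 + 3 days = Jul 9, 1996.
The opinion is issued: Jul 9, 1996 + 5 days = Jul 14, 1996.
The notice of appeal is filed: Jun 16, 1996.
The appellee's brief is filed: Jun 16, 1996 + 21 days = Jul 7, 1996.
Comparing: the opinion is issued on Jul 14, 1996 vs the appellee's brief is filed on Jul 7, 1996. Earlier: the appellee's brief is filed.

The appellee's brief is filed — 1996-07-07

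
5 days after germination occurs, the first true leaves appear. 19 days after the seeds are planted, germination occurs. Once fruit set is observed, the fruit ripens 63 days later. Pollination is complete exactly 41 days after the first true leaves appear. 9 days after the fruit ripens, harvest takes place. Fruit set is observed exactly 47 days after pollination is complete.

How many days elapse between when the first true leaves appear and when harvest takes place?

160 days

Causal path: the first true leaves appear → pollination is complete → fruit set is observed → the fruit ripens → harvest takes place.
Total delay along the path: 41 + 47 + 63 + 9 = 160 days.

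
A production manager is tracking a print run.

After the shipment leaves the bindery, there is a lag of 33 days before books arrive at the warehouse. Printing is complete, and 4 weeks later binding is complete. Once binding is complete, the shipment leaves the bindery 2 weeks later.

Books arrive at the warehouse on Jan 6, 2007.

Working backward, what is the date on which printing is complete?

Oct 23, 2006

Books arrive at the warehouse: Jan 6, 2007.
The shipment leaves the bindery: Jan 6, 2007 − 33 days = Dec 4, 2006.
Binding is complete: Dec 4, 2006 − 2 weeks = Nov 20, 2006.
Printing is complete: Nov 20, 2006 − 4 weeks = Oct 23, 2006.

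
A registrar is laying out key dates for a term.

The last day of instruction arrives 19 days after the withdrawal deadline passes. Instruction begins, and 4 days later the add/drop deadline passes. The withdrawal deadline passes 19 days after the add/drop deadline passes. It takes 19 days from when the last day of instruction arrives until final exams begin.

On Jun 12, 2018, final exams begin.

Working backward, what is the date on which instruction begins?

Apr 12, 2018

Final exams begin: Jun 12, 2018.
The last day of instruction arrives: Jun 12, 2018 − 19 days = May 24, 2018.
The withdrawal deadline passes: May 24, 2018 − 19 days = May 5, 2018.
The add/drop deadline passes: May 5, 2018 − 19 days = Apr 16, 2018.
Instruction begins: Apr 16, 2018 − 4 days = Apr 12, 2018.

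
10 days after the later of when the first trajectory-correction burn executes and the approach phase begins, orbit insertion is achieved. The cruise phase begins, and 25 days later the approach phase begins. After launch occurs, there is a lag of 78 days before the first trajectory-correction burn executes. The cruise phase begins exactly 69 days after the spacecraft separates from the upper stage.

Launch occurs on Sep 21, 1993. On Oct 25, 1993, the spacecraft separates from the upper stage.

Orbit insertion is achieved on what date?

Feb 6, 1994

Launch occurs: Sep 21, 1993.
The first trajectory-correction burn executes: Sep 21, 1993 + 78 days = Dec 8, 1993.
The spacecraft separates from the upper stage: Oct 25, 1993.
The cruise phase begins: Oct 25, 1993 + 69 days = Jan 2, 1994.
The approach phase begins: Jan 2, 1994 + 25 days = Jan 27, 1994.
Both prerequisites met — the first trajectory-correction burn executes (Dec 8, 1993), the approach phase begins (Jan 27, 1994); the later is Jan 27, 1994.
Orbit insertion is achieved: Jan 27, 1994 + 10 days = Feb 6, 1994.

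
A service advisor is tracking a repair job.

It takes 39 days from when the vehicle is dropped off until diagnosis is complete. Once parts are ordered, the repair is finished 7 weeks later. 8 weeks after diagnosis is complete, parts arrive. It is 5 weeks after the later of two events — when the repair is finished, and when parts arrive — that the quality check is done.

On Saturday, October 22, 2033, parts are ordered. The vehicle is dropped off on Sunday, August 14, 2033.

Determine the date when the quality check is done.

Saturday, January 14, 2034

Parts are ordered: Oct 22, 2033.
The repair is finished: Oct 22, 2033 + 7 weeks = Dec 10, 2033.
The vehicle is dropped off: Aug 14, 2033.
Diagnosis is complete: Aug 14, 2033 + 39 days = Sep 22, 2033.
Parts arrive: Sep 22, 2033 + 8 weeks = Nov 17, 2033.
Both prerequisites met — the repair is finished (Dec 10, 2033), parts arrive (Nov 17, 2033); the later is Dec 10, 2033.
The quality check is done: Dec 10, 2033 + 5 weeks = Jan 14, 2034.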